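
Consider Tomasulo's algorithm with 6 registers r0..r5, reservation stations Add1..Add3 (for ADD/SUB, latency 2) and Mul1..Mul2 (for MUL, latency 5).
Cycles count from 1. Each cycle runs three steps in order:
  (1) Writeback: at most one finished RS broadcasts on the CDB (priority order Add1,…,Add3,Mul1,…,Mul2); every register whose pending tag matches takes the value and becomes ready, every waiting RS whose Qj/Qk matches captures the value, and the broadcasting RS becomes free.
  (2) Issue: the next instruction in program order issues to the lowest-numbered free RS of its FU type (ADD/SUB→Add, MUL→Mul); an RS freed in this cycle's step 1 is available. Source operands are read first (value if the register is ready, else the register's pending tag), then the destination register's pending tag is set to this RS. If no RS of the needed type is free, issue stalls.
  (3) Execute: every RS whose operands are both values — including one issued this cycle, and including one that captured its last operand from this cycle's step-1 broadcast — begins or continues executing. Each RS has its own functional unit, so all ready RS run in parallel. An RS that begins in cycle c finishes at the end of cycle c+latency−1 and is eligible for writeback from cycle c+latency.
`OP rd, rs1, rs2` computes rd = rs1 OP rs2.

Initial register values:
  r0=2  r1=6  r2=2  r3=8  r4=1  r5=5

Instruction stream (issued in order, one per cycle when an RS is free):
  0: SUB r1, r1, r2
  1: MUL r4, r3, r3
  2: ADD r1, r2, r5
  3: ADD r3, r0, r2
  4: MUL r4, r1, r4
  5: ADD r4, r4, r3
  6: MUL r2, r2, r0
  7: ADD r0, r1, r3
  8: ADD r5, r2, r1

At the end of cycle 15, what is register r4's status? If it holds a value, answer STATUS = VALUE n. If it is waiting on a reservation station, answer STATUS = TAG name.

STATUS = VALUE 452

  c1: issue SUB r1<-Add1  regs: r0:2,r1:Add1,r2:2,r3:8,r4:1,r5:5
  c2: issue MUL r4<-Mul1  regs: r0:2,r1:Add1,r2:2,r3:8,r4:Mul1,r5:5
  c3: CDB Add1=4; issue ADD r1<-Add1  regs: r0:2,r1:Add1,r2:2,r3:8,r4:Mul1,r5:5
  c4: issue ADD r3<-Add2  regs: r0:2,r1:Add1,r2:2,r3:Add2,r4:Mul1,r5:5
  c5: CDB Add1=7; issue MUL r4<-Mul2  regs: r0:2,r1:7,r2:2,r3:Add2,r4:Mul2,r5:5
  c6: CDB Add2=4; issue ADD r4<-Add1  regs: r0:2,r1:7,r2:2,r3:4,r4:Add1,r5:5
  c7: CDB Mul1=64; issue MUL r2<-Mul1  regs: r0:2,r1:7,r2:Mul1,r3:4,r4:Add1,r5:5
  c8: issue ADD r0<-Add2  regs: r0:Add2,r1:7,r2:Mul1,r3:4,r4:Add1,r5:5
  c9: issue ADD r5<-Add3  regs: r0:Add2,r1:7,r2:Mul1,r3:4,r4:Add1,r5:Add3
  c10: CDB Add2=11  regs: r0:11,r1:7,r2:Mul1,r3:4,r4:Add1,r5:Add3
  c11: -  regs: r0:11,r1:7,r2:Mul1,r3:4,r4:Add1,r5:Add3
  c12: CDB Mul1=4  regs: r0:11,r1:7,r2:4,r3:4,r4:Add1,r5:Add3
  c13: CDB Mul2=448  regs: r0:11,r1:7,r2:4,r3:4,r4:Add1,r5:Add3
  c14: CDB Add3=11  regs: r0:11,r1:7,r2:4,r3:4,r4:Add1,r5:11
  c15: CDB Add1=452  regs: r0:11,r1:7,r2:4,r3:4,r4:452,r5:11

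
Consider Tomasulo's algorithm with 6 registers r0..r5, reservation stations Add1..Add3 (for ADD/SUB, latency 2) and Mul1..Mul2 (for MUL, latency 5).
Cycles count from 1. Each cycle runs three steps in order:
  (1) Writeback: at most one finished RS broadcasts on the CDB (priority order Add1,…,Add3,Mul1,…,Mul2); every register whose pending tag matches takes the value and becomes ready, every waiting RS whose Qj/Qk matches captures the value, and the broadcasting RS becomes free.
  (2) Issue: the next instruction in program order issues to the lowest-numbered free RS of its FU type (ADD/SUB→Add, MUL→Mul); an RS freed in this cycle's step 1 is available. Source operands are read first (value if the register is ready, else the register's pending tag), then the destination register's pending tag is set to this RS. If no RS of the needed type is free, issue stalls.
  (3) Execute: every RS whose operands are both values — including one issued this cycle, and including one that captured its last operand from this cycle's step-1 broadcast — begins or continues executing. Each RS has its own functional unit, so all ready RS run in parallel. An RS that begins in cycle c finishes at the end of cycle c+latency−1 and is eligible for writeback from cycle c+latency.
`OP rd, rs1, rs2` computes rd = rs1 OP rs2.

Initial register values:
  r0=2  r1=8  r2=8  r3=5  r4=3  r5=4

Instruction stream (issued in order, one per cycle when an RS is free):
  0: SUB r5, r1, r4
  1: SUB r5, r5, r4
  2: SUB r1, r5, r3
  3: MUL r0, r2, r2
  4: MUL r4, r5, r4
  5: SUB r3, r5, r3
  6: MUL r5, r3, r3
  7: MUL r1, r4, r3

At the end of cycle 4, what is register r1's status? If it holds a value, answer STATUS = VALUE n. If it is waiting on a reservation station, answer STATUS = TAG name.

STATUS = TAG Add1

c1: issue SUB r5<-Add1 | r0:2,r1:8,r2:8,r3:5,r4:3,r5:Add1
c2: issue SUB r5<-Add2 | r0:2,r1:8,r2:8,r3:5,r4:3,r5:Add2
c3: CDB Add1=5; issue SUB r1<-Add1 | r0:2,r1:Add1,r2:8,r3:5,r4:3,r5:Add2
c4: issue MUL r0<-Mul1 | r0:Mul1,r1:Add1,r2:8,r3:5,r4:3,r5:Add2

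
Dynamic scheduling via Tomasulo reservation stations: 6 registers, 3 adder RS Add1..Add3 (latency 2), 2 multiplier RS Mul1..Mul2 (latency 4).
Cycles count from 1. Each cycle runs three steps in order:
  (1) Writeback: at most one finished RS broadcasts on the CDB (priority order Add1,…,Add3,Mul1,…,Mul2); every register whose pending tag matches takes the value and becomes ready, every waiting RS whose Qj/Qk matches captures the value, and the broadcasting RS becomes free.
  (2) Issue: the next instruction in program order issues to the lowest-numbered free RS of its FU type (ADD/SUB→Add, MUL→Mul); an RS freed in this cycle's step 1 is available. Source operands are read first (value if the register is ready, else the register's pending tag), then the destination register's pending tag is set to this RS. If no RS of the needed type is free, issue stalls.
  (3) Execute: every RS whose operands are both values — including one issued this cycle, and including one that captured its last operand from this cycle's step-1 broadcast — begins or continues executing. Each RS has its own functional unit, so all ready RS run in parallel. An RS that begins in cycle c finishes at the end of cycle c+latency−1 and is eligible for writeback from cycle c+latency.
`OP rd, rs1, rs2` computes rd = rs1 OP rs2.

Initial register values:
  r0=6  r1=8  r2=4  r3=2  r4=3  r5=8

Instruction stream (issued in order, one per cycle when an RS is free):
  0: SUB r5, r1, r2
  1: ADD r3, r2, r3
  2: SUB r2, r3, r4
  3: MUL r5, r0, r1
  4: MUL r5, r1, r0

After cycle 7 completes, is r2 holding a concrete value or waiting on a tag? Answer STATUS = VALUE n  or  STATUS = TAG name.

STATUS = VALUE 3

  c1: issue SUB r5<-Add1  regs: r0:6,r1:8,r2:4,r3:2,r4:3,r5:Add1
  c2: issue ADD r3<-Add2  regs: r0:6,r1:8,r2:4,r3:Add2,r4:3,r5:Add1
  c3: CDB Add1=4; issue SUB r2<-Add1  regs: r0:6,r1:8,r2:Add1,r3:Add2,r4:3,r5:4
  c4: CDB Add2=6; issue MUL r5<-Mul1  regs: r0:6,r1:8,r2:Add1,r3:6,r4:3,r5:Mul1
  c5: issue MUL r5<-Mul2  regs: r0:6,r1:8,r2:Add1,r3:6,r4:3,r5:Mul2
  c6: CDB Add1=3  regs: r0:6,r1:8,r2:3,r3:6,r4:3,r5:Mul2
  c7: -  regs: r0:6,r1:8,r2:3,r3:6,r4:3,r5:Mul2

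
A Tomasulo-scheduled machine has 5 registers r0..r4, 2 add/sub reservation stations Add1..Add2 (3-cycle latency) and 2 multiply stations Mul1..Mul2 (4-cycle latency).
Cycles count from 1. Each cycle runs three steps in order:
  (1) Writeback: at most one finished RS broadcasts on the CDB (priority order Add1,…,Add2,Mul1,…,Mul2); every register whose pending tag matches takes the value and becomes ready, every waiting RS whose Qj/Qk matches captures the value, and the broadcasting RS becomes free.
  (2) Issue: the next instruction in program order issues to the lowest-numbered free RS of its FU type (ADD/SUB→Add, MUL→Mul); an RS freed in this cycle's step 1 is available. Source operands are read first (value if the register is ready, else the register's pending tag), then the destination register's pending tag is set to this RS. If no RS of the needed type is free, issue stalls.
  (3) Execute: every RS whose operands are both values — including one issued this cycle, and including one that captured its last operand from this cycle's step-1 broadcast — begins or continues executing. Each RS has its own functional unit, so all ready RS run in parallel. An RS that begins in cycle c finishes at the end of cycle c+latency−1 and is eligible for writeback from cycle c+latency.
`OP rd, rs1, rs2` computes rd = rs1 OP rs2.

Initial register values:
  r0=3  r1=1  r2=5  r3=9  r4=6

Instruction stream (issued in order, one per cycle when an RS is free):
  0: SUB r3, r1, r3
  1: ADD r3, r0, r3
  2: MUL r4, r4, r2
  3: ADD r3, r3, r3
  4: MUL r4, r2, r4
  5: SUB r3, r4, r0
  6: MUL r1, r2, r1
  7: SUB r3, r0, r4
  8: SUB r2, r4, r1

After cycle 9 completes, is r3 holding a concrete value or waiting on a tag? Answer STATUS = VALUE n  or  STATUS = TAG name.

  c1: issue SUB r3<-Add1  regs: r0:3,r1:1,r2:5,r3:Add1,r4:6
  c2: issue ADD r3<-Add2  regs: r0:3,r1:1,r2:5,r3:Add2,r4:6
  c3: issue MUL r4<-Mul1  regs: r0:3,r1:1,r2:5,r3:Add2,r4:Mul1
  c4: CDB Add1=-8; issue ADD r3<-Add1  regs: r0:3,r1:1,r2:5,r3:Add1,r4:Mul1
  c5: issue MUL r4<-Mul2  regs: r0:3,r1:1,r2:5,r3:Add1,r4:Mul2
  c6: stall  regs: r0:3,r1:1,r2:5,r3:Add1,r4:Mul2
  c7: CDB Add2=-5; issue SUB r3<-Add2  regs: r0:3,r1:1,r2:5,r3:Add2,r4:Mul2
  c8: CDB Mul1=30; issue MUL r1<-Mul1  regs: r0:3,r1:Mul1,r2:5,r3:Add2,r4:Mul2
  c9: stall  regs: r0:3,r1:Mul1,r2:5,r3:Add2,r4:Mul2

STATUS = TAG Add2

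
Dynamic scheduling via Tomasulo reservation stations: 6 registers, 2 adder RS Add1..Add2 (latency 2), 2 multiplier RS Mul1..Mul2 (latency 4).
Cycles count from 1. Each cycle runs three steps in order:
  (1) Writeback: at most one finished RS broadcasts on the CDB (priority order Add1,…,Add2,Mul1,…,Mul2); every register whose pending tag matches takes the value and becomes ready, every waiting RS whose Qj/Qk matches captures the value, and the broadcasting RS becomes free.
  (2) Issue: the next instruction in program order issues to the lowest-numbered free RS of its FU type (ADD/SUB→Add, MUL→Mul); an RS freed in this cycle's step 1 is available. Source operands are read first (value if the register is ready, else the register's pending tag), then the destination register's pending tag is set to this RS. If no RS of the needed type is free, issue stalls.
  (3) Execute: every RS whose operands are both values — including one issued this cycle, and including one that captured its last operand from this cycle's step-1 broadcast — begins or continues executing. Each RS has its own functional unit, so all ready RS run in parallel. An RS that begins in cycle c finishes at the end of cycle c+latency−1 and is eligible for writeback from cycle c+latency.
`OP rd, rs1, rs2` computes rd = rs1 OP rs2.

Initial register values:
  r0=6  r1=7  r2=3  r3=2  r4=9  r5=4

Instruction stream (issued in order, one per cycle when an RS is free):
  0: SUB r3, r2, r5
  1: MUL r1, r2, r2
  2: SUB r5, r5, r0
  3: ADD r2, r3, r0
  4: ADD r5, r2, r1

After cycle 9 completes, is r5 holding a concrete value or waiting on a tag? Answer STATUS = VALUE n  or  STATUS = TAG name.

STATUS = VALUE 14

cycle 1: issue SUB r3<-Add1 // r0:6,r1:7,r2:3,r3:Add1,r4:9,r5:4
cycle 2: issue MUL r1<-Mul1 // r0:6,r1:Mul1,r2:3,r3:Add1,r4:9,r5:4
cycle 3: CDB Add1=-1; issue SUB r5<-Add1 // r0:6,r1:Mul1,r2:3,r3:-1,r4:9,r5:Add1
cycle 4: issue ADD r2<-Add2 // r0:6,r1:Mul1,r2:Add2,r3:-1,r4:9,r5:Add1
cycle 5: CDB Add1=-2; issue ADD r5<-Add1 // r0:6,r1:Mul1,r2:Add2,r3:-1,r4:9,r5:Add1
cycle 6: CDB Add2=5 // r0:6,r1:Mul1,r2:5,r3:-1,r4:9,r5:Add1
cycle 7: CDB Mul1=9 // r0:6,r1:9,r2:5,r3:-1,r4:9,r5:Add1
cycle 8: - // r0:6,r1:9,r2:5,r3:-1,r4:9,r5:Add1
cycle 9: CDB Add1=14 // r0:6,r1:9,r2:5,r3:-1,r4:9,r5:14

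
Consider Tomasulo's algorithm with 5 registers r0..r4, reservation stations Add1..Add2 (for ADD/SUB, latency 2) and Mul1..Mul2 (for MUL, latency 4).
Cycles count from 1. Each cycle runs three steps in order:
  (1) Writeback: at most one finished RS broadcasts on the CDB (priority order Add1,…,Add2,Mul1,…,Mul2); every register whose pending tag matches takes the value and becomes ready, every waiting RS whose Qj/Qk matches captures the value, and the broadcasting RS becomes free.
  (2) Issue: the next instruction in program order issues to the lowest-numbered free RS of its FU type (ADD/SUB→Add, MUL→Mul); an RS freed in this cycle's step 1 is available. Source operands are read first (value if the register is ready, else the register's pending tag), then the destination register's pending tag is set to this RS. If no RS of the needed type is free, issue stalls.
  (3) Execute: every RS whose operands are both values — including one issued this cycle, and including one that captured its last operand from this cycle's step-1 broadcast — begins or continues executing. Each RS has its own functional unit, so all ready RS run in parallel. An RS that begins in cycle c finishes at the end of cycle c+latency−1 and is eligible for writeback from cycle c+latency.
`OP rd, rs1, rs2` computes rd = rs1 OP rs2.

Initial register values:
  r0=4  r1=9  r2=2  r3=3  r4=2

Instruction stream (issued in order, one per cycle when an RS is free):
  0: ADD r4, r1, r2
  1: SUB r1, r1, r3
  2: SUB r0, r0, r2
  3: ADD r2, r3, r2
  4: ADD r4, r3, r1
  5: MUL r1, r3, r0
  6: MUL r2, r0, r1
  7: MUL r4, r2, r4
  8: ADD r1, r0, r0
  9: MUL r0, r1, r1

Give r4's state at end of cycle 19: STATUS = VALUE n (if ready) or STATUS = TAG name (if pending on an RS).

STATUS = VALUE 108

cycle 1: issue ADD r4<-Add1 // r0:4,r1:9,r2:2,r3:3,r4:Add1
cycle 2: issue SUB r1<-Add2 // r0:4,r1:Add2,r2:2,r3:3,r4:Add1
cycle 3: CDB Add1=11; issue SUB r0<-Add1 // r0:Add1,r1:Add2,r2:2,r3:3,r4:11
cycle 4: CDB Add2=6; issue ADD r2<-Add2 // r0:Add1,r1:6,r2:Add2,r3:3,r4:11
cycle 5: CDB Add1=2; issue ADD r4<-Add1 // r0:2,r1:6,r2:Add2,r3:3,r4:Add1
cycle 6: CDB Add2=5; issue MUL r1<-Mul1 // r0:2,r1:Mul1,r2:5,r3:3,r4:Add1
cycle 7: CDB Add1=9; issue MUL r2<-Mul2 // r0:2,r1:Mul1,r2:Mul2,r3:3,r4:9
cycle 8: stall // r0:2,r1:Mul1,r2:Mul2,r3:3,r4:9
cycle 9: stall // r0:2,r1:Mul1,r2:Mul2,r3:3,r4:9
cycle 10: CDB Mul1=6; issue MUL r4<-Mul1 // r0:2,r1:6,r2:Mul2,r3:3,r4:Mul1
cycle 11: issue ADD r1<-Add1 // r0:2,r1:Add1,r2:Mul2,r3:3,r4:Mul1
cycle 12: stall // r0:2,r1:Add1,r2:Mul2,r3:3,r4:Mul1
cycle 13: CDB Add1=4; stall // r0:2,r1:4,r2:Mul2,r3:3,r4:Mul1
cycle 14: CDB Mul2=12; issue MUL r0<-Mul2 // r0:Mul2,r1:4,r2:12,r3:3,r4:Mul1
cycle 15: - // r0:Mul2,r1:4,r2:12,r3:3,r4:Mul1
cycle 16: - // r0:Mul2,r1:4,r2:12,r3:3,r4:Mul1
cycle 17: - // r0:Mul2,r1:4,r2:12,r3:3,r4:Mul1
cycle 18: CDB Mul1=108 // r0:Mul2,r1:4,r2:12,r3:3,r4:108
cycle 19: CDB Mul2=16 // r0:16,r1:4,r2:12,r3:3,r4:108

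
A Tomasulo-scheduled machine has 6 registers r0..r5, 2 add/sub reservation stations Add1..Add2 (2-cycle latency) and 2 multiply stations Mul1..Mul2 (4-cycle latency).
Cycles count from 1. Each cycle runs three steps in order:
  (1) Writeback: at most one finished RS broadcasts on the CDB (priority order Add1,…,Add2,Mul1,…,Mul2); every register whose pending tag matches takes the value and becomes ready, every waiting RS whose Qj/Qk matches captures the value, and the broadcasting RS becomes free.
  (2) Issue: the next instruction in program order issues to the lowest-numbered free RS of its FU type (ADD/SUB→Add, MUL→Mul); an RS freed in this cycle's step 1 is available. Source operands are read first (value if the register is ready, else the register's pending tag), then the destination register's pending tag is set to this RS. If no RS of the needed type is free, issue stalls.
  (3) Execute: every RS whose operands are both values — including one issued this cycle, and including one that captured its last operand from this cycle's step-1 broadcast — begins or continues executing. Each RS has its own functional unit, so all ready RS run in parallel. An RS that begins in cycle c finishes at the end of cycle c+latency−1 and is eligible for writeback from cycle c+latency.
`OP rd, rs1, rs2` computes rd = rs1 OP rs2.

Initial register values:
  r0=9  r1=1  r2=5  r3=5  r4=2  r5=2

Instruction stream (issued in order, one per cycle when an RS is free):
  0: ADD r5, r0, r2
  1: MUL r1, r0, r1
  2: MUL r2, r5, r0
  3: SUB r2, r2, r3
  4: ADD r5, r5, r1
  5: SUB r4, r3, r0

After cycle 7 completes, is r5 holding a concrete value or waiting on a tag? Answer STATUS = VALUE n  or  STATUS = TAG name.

cycle 1: issue ADD r5<-Add1 // r0:9,r1:1,r2:5,r3:5,r4:2,r5:Add1
cycle 2: issue MUL r1<-Mul1 // r0:9,r1:Mul1,r2:5,r3:5,r4:2,r5:Add1
cycle 3: CDB Add1=14; issue MUL r2<-Mul2 // r0:9,r1:Mul1,r2:Mul2,r3:5,r4:2,r5:14
cycle 4: issue SUB r2<-Add1 // r0:9,r1:Mul1,r2:Add1,r3:5,r4:2,r5:14
cycle 5: issue ADD r5<-Add2 // r0:9,r1:Mul1,r2:Add1,r3:5,r4:2,r5:Add2
cycle 6: CDB Mul1=9; stall // r0:9,r1:9,r2:Add1,r3:5,r4:2,r5:Add2
cycle 7: CDB Mul2=126; stall // r0:9,r1:9,r2:Add1,r3:5,r4:2,r5:Add2

STATUS = TAG Add2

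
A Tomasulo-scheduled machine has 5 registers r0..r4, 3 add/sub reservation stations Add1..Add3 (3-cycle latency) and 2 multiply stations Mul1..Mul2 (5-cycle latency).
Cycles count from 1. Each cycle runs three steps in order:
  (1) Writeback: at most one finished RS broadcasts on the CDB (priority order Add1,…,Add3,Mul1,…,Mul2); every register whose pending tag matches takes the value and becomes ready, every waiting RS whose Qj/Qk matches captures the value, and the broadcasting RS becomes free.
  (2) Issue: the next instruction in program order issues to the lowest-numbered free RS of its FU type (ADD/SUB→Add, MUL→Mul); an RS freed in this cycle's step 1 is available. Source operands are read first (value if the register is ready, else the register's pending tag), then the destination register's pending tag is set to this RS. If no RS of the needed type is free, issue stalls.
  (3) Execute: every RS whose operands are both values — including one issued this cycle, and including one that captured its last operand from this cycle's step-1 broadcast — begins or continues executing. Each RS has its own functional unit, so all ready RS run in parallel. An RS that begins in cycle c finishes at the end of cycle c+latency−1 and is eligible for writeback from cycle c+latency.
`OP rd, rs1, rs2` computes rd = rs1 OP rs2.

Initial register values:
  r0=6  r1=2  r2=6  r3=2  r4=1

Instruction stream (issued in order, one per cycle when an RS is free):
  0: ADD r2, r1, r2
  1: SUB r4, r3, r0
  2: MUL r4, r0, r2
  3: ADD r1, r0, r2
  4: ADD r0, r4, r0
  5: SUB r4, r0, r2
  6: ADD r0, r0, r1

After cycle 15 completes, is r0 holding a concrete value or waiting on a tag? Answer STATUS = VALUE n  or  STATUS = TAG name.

cycle 1: issue ADD r2<-Add1 // r0:6,r1:2,r2:Add1,r3:2,r4:1
cycle 2: issue SUB r4<-Add2 // r0:6,r1:2,r2:Add1,r3:2,r4:Add2
cycle 3: issue MUL r4<-Mul1 // r0:6,r1:2,r2:Add1,r3:2,r4:Mul1
cycle 4: CDB Add1=8; issue ADD r1<-Add1 // r0:6,r1:Add1,r2:8,r3:2,r4:Mul1
cycle 5: CDB Add2=-4; issue ADD r0<-Add2 // r0:Add2,r1:Add1,r2:8,r3:2,r4:Mul1
cycle 6: issue SUB r4<-Add3 // r0:Add2,r1:Add1,r2:8,r3:2,r4:Add3
cycle 7: CDB Add1=14; issue ADD r0<-Add1 // r0:Add1,r1:14,r2:8,r3:2,r4:Add3
cycle 8: - // r0:Add1,r1:14,r2:8,r3:2,r4:Add3
cycle 9: CDB Mul1=48 // r0:Add1,r1:14,r2:8,r3:2,r4:Add3
cycle 10: - // r0:Add1,r1:14,r2:8,r3:2,r4:Add3
cycle 11: - // r0:Add1,r1:14,r2:8,r3:2,r4:Add3
cycle 12: CDB Add2=54 // r0:Add1,r1:14,r2:8,r3:2,r4:Add3
cycle 13: - // r0:Add1,r1:14,r2:8,r3:2,r4:Add3
cycle 14: - // r0:Add1,r1:14,r2:8,r3:2,r4:Add3
cycle 15: CDB Add1=68 // r0:68,r1:14,r2:8,r3:2,r4:Add3

STATUS = VALUE 68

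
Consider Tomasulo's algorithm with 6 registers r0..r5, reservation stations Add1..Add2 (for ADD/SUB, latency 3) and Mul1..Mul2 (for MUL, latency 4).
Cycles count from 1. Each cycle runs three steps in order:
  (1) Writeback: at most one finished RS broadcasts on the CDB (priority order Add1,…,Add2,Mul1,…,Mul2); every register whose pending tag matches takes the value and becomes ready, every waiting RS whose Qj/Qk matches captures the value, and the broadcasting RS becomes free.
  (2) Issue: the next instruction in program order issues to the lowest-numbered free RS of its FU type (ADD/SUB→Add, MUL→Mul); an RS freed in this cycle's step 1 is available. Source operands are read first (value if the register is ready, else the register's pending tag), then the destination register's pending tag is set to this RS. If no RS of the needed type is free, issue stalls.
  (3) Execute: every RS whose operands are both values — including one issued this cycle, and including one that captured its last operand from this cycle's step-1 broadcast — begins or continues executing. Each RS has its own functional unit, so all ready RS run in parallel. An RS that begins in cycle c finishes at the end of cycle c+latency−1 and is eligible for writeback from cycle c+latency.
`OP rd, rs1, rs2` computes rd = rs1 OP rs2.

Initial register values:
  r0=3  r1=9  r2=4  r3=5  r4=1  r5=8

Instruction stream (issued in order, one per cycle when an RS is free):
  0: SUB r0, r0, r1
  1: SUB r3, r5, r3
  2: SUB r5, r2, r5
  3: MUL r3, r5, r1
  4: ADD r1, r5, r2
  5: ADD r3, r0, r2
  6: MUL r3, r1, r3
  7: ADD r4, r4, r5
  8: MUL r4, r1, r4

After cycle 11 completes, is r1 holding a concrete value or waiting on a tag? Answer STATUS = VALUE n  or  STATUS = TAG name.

  c1: issue SUB r0<-Add1  regs: r0:Add1,r1:9,r2:4,r3:5,r4:1,r5:8
  c2: issue SUB r3<-Add2  regs: r0:Add1,r1:9,r2:4,r3:Add2,r4:1,r5:8
  c3: stall  regs: r0:Add1,r1:9,r2:4,r3:Add2,r4:1,r5:8
  c4: CDB Add1=-6; issue SUB r5<-Add1  regs: r0:-6,r1:9,r2:4,r3:Add2,r4:1,r5:Add1
  c5: CDB Add2=3; issue MUL r3<-Mul1  regs: r0:-6,r1:9,r2:4,r3:Mul1,r4:1,r5:Add1
  c6: issue ADD r1<-Add2  regs: r0:-6,r1:Add2,r2:4,r3:Mul1,r4:1,r5:Add1
  c7: CDB Add1=-4; issue ADD r3<-Add1  regs: r0:-6,r1:Add2,r2:4,r3:Add1,r4:1,r5:-4
  c8: issue MUL r3<-Mul2  regs: r0:-6,r1:Add2,r2:4,r3:Mul2,r4:1,r5:-4
  c9: stall  regs: r0:-6,r1:Add2,r2:4,r3:Mul2,r4:1,r5:-4
  c10: CDB Add1=-2; issue ADD r4<-Add1  regs: r0:-6,r1:Add2,r2:4,r3:Mul2,r4:Add1,r5:-4
  c11: CDB Add2=0; stall  regs: r0:-6,r1:0,r2:4,r3:Mul2,r4:Add1,r5:-4

STATUS = VALUE 0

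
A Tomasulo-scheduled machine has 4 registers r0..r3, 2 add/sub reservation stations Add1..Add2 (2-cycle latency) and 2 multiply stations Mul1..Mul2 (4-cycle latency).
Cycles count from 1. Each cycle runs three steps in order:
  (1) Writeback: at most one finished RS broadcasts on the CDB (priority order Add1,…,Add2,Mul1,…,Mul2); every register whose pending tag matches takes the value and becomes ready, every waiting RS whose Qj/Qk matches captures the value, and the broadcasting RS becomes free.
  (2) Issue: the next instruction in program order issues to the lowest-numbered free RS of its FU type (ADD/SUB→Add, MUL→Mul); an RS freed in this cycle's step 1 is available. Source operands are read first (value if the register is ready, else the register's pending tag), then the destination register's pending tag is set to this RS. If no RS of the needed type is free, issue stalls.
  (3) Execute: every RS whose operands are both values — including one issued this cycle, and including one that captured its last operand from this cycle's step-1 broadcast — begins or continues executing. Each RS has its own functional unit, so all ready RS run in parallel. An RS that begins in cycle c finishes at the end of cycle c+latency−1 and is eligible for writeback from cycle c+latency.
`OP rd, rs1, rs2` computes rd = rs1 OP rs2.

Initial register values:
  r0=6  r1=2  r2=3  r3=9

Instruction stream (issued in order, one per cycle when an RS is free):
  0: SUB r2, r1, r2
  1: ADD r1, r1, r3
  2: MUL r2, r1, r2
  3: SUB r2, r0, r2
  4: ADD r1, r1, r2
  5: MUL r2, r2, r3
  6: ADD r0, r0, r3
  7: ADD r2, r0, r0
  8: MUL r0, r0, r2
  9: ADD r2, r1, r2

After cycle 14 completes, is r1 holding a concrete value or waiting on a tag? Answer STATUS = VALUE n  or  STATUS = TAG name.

c1: issue SUB r2<-Add1 | r0:6,r1:2,r2:Add1,r3:9
c2: issue ADD r1<-Add2 | r0:6,r1:Add2,r2:Add1,r3:9
c3: CDB Add1=-1; issue MUL r2<-Mul1 | r0:6,r1:Add2,r2:Mul1,r3:9
c4: CDB Add2=11; issue SUB r2<-Add1 | r0:6,r1:11,r2:Add1,r3:9
c5: issue ADD r1<-Add2 | r0:6,r1:Add2,r2:Add1,r3:9
c6: issue MUL r2<-Mul2 | r0:6,r1:Add2,r2:Mul2,r3:9
c7: stall | r0:6,r1:Add2,r2:Mul2,r3:9
c8: CDB Mul1=-11; stall | r0:6,r1:Add2,r2:Mul2,r3:9
c9: stall | r0:6,r1:Add2,r2:Mul2,r3:9
c10: CDB Add1=17; issue ADD r0<-Add1 | r0:Add1,r1:Add2,r2:Mul2,r3:9
c11: stall | r0:Add1,r1:Add2,r2:Mul2,r3:9
c12: CDB Add1=15; issue ADD r2<-Add1 | r0:15,r1:Add2,r2:Add1,r3:9
c13: CDB Add2=28; issue MUL r0<-Mul1 | r0:Mul1,r1:28,r2:Add1,r3:9
c14: CDB Add1=30; issue ADD r2<-Add1 | r0:Mul1,r1:28,r2:Add1,r3:9

STATUS = VALUE 28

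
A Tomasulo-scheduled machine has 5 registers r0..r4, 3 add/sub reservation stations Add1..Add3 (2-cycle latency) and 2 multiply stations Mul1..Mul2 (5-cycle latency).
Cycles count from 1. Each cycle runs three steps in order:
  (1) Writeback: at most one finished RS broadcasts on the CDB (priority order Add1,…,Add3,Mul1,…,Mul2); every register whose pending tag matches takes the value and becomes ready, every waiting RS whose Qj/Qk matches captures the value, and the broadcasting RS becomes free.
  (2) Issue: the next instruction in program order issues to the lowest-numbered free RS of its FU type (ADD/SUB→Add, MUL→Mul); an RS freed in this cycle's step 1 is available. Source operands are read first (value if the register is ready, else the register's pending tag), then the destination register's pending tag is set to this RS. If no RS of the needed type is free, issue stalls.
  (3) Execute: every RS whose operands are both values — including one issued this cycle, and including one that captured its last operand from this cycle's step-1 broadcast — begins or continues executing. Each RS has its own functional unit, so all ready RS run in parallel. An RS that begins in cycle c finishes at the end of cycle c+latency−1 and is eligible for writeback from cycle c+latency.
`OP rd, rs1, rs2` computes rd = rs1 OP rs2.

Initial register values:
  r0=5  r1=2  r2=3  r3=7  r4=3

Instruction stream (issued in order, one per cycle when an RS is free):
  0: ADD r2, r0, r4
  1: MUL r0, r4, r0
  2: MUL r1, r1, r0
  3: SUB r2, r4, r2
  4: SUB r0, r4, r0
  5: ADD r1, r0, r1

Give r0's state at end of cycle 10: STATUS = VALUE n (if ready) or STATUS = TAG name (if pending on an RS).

c1: issue ADD r2<-Add1 | r0:5,r1:2,r2:Add1,r3:7,r4:3
c2: issue MUL r0<-Mul1 | r0:Mul1,r1:2,r2:Add1,r3:7,r4:3
c3: CDB Add1=8; issue MUL r1<-Mul2 | r0:Mul1,r1:Mul2,r2:8,r3:7,r4:3
c4: issue SUB r2<-Add1 | r0:Mul1,r1:Mul2,r2:Add1,r3:7,r4:3
c5: issue SUB r0<-Add2 | r0:Add2,r1:Mul2,r2:Add1,r3:7,r4:3
c6: CDB Add1=-5; issue ADD r1<-Add1 | r0:Add2,r1:Add1,r2:-5,r3:7,r4:3
c7: CDB Mul1=15 | r0:Add2,r1:Add1,r2:-5,r3:7,r4:3
c8: - | r0:Add2,r1:Add1,r2:-5,r3:7,r4:3
c9: CDB Add2=-12 | r0:-12,r1:Add1,r2:-5,r3:7,r4:3
c10: - | r0:-12,r1:Add1,r2:-5,r3:7,r4:3

STATUS = VALUE -12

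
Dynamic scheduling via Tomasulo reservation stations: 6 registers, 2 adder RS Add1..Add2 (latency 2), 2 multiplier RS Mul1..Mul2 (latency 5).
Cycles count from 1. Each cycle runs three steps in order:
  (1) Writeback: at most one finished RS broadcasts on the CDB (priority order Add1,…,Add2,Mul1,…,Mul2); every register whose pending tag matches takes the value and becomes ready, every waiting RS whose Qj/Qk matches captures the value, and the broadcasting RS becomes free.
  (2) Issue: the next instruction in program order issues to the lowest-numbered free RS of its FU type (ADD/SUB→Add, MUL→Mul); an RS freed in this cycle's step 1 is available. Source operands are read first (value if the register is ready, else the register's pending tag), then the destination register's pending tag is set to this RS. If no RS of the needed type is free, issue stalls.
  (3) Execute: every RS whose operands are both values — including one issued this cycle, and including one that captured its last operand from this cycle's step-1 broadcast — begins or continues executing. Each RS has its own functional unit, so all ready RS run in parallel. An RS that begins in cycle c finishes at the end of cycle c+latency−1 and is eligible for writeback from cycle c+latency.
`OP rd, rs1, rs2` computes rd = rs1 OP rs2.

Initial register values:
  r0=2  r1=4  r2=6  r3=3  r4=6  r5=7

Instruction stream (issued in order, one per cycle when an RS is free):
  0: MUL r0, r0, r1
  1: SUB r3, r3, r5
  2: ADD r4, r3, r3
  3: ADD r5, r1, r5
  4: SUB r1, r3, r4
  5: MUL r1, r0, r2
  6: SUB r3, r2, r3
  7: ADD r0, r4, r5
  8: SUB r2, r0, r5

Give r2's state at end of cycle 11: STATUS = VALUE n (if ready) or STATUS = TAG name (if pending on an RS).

STATUS = TAG Add2

cycle 1: issue MUL r0<-Mul1 // r0:Mul1,r1:4,r2:6,r3:3,r4:6,r5:7
cycle 2: issue SUB r3<-Add1 // r0:Mul1,r1:4,r2:6,r3:Add1,r4:6,r5:7
cycle 3: issue ADD r4<-Add2 // r0:Mul1,r1:4,r2:6,r3:Add1,r4:Add2,r5:7
cycle 4: CDB Add1=-4; issue ADD r5<-Add1 // r0:Mul1,r1:4,r2:6,r3:-4,r4:Add2,r5:Add1
cycle 5: stall // r0:Mul1,r1:4,r2:6,r3:-4,r4:Add2,r5:Add1
cycle 6: CDB Add1=11; issue SUB r1<-Add1 // r0:Mul1,r1:Add1,r2:6,r3:-4,r4:Add2,r5:11
cycle 7: CDB Add2=-8; issue MUL r1<-Mul2 // r0:Mul1,r1:Mul2,r2:6,r3:-4,r4:-8,r5:11
cycle 8: CDB Mul1=8; issue SUB r3<-Add2 // r0:8,r1:Mul2,r2:6,r3:Add2,r4:-8,r5:11
cycle 9: CDB Add1=4; issue ADD r0<-Add1 // r0:Add1,r1:Mul2,r2:6,r3:Add2,r4:-8,r5:11
cycle 10: CDB Add2=10; issue SUB r2<-Add2 // r0:Add1,r1:Mul2,r2:Add2,r3:10,r4:-8,r5:11
cycle 11: CDB Add1=3 // r0:3,r1:Mul2,r2:Add2,r3:10,r4:-8,r5:11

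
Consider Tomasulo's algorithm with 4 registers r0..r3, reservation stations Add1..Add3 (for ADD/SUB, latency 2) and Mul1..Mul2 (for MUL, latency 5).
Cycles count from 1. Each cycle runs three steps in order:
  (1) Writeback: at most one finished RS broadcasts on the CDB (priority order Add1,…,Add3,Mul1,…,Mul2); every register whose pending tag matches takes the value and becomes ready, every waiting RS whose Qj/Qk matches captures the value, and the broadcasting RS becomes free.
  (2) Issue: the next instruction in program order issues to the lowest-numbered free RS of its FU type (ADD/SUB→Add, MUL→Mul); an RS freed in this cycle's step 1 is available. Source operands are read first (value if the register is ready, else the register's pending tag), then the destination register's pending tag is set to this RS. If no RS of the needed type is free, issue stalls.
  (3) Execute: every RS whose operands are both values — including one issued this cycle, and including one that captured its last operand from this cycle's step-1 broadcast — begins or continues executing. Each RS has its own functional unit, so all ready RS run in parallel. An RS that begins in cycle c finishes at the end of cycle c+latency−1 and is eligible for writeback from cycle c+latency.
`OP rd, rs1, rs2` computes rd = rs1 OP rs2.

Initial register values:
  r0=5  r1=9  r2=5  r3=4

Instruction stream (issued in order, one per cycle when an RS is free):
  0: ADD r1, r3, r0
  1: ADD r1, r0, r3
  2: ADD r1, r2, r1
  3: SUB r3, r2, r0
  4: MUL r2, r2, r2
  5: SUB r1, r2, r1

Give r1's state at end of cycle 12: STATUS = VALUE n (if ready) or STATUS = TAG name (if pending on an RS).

STATUS = VALUE 11

c1: issue ADD r1<-Add1 | r0:5,r1:Add1,r2:5,r3:4
c2: issue ADD r1<-Add2 | r0:5,r1:Add2,r2:5,r3:4
c3: CDB Add1=9; issue ADD r1<-Add1 | r0:5,r1:Add1,r2:5,r3:4
c4: CDB Add2=9; issue SUB r3<-Add2 | r0:5,r1:Add1,r2:5,r3:Add2
c5: issue MUL r2<-Mul1 | r0:5,r1:Add1,r2:Mul1,r3:Add2
c6: CDB Add1=14; issue SUB r1<-Add1 | r0:5,r1:Add1,r2:Mul1,r3:Add2
c7: CDB Add2=0 | r0:5,r1:Add1,r2:Mul1,r3:0
c8: - | r0:5,r1:Add1,r2:Mul1,r3:0
c9: - | r0:5,r1:Add1,r2:Mul1,r3:0
c10: CDB Mul1=25 | r0:5,r1:Add1,r2:25,r3:0
c11: - | r0:5,r1:Add1,r2:25,r3:0
c12: CDB Add1=11 | r0:5,r1:11,r2:25,r3:0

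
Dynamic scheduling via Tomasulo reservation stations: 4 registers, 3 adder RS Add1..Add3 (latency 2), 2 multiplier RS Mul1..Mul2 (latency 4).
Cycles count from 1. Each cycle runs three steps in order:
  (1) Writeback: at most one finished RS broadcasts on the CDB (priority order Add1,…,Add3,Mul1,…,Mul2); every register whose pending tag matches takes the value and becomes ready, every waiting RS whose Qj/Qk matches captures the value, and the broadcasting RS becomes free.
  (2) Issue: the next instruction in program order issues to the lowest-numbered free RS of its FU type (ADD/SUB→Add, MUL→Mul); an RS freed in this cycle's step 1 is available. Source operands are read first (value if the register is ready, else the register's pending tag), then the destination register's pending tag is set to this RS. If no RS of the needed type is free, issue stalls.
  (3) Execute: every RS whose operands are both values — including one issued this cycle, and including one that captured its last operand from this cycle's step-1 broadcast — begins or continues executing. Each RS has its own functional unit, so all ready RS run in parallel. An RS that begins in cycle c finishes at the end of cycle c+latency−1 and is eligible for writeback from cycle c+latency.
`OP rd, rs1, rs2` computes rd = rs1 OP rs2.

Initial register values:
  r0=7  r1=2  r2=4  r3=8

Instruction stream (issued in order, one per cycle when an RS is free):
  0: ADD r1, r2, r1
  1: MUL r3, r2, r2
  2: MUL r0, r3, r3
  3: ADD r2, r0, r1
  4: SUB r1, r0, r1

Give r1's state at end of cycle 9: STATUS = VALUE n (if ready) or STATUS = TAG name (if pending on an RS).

STATUS = TAG Add2

  c1: issue ADD r1<-Add1  regs: r0:7,r1:Add1,r2:4,r3:8
  c2: issue MUL r3<-Mul1  regs: r0:7,r1:Add1,r2:4,r3:Mul1
  c3: CDB Add1=6; issue MUL r0<-Mul2  regs: r0:Mul2,r1:6,r2:4,r3:Mul1
  c4: issue ADD r2<-Add1  regs: r0:Mul2,r1:6,r2:Add1,r3:Mul1
  c5: issue SUB r1<-Add2  regs: r0:Mul2,r1:Add2,r2:Add1,r3:Mul1
  c6: CDB Mul1=16  regs: r0:Mul2,r1:Add2,r2:Add1,r3:16
  c7: -  regs: r0:Mul2,r1:Add2,r2:Add1,r3:16
  c8: -  regs: r0:Mul2,r1:Add2,r2:Add1,r3:16
  c9: -  regs: r0:Mul2,r1:Add2,r2:Add1,r3:16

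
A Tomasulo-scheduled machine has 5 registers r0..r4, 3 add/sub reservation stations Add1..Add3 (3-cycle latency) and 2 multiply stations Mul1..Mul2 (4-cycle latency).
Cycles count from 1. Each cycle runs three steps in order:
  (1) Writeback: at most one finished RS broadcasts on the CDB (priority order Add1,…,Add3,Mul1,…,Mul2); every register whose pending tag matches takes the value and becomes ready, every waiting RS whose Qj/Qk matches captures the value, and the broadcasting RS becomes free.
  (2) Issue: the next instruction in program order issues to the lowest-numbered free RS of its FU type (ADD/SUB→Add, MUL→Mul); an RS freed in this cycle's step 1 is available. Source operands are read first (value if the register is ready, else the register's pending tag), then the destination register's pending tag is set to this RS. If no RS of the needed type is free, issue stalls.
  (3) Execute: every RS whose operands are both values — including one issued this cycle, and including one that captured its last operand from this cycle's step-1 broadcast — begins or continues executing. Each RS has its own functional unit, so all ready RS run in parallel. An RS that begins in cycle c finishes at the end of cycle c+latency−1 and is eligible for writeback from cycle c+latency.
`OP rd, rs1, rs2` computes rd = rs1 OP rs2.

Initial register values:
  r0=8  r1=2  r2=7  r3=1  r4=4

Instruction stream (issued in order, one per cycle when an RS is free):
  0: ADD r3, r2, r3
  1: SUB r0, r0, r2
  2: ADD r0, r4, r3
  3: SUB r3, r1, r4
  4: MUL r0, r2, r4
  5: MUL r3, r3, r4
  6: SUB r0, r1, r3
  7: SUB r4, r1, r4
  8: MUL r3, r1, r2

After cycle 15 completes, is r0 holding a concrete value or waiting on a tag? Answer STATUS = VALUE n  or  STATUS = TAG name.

STATUS = VALUE 10

c1: issue ADD r3<-Add1 | r0:8,r1:2,r2:7,r3:Add1,r4:4
c2: issue SUB r0<-Add2 | r0:Add2,r1:2,r2:7,r3:Add1,r4:4
c3: issue ADD r0<-Add3 | r0:Add3,r1:2,r2:7,r3:Add1,r4:4
c4: CDB Add1=8; issue SUB r3<-Add1 | r0:Add3,r1:2,r2:7,r3:Add1,r4:4
c5: CDB Add2=1; issue MUL r0<-Mul1 | r0:Mul1,r1:2,r2:7,r3:Add1,r4:4
c6: issue MUL r3<-Mul2 | r0:Mul1,r1:2,r2:7,r3:Mul2,r4:4
c7: CDB Add1=-2; issue SUB r0<-Add1 | r0:Add1,r1:2,r2:7,r3:Mul2,r4:4
c8: CDB Add3=12; issue SUB r4<-Add2 | r0:Add1,r1:2,r2:7,r3:Mul2,r4:Add2
c9: CDB Mul1=28; issue MUL r3<-Mul1 | r0:Add1,r1:2,r2:7,r3:Mul1,r4:Add2
c10: - | r0:Add1,r1:2,r2:7,r3:Mul1,r4:Add2
c11: CDB Add2=-2 | r0:Add1,r1:2,r2:7,r3:Mul1,r4:-2
c12: CDB Mul2=-8 | r0:Add1,r1:2,r2:7,r3:Mul1,r4:-2
c13: CDB Mul1=14 | r0:Add1,r1:2,r2:7,r3:14,r4:-2
c14: - | r0:Add1,r1:2,r2:7,r3:14,r4:-2
c15: CDB Add1=10 | r0:10,r1:2,r2:7,r3:14,r4:-2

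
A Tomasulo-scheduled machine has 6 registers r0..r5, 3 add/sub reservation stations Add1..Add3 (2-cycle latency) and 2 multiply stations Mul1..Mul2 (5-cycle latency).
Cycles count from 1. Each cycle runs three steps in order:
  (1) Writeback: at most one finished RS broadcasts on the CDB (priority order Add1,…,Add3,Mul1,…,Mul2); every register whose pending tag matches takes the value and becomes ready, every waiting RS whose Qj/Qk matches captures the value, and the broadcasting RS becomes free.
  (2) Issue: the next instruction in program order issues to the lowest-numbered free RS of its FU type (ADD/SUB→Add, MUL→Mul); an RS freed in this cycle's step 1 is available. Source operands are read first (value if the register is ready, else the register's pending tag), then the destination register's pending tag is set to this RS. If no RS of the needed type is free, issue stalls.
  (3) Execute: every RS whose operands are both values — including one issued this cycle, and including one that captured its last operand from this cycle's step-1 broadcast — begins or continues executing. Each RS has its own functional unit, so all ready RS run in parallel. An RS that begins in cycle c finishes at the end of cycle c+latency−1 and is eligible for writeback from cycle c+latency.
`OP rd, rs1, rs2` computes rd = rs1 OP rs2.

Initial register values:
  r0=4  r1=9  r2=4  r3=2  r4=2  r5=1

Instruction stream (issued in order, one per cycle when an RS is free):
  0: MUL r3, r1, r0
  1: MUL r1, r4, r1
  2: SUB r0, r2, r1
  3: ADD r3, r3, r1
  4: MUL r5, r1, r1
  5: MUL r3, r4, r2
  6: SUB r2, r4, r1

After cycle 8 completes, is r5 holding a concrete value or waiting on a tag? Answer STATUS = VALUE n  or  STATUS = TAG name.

  c1: issue MUL r3<-Mul1  regs: r0:4,r1:9,r2:4,r3:Mul1,r4:2,r5:1
  c2: issue MUL r1<-Mul2  regs: r0:4,r1:Mul2,r2:4,r3:Mul1,r4:2,r5:1
  c3: issue SUB r0<-Add1  regs: r0:Add1,r1:Mul2,r2:4,r3:Mul1,r4:2,r5:1
  c4: issue ADD r3<-Add2  regs: r0:Add1,r1:Mul2,r2:4,r3:Add2,r4:2,r5:1
  c5: stall  regs: r0:Add1,r1:Mul2,r2:4,r3:Add2,r4:2,r5:1
  c6: CDB Mul1=36; issue MUL r5<-Mul1  regs: r0:Add1,r1:Mul2,r2:4,r3:Add2,r4:2,r5:Mul1
  c7: CDB Mul2=18; issue MUL r3<-Mul2  regs: r0:Add1,r1:18,r2:4,r3:Mul2,r4:2,r5:Mul1
  c8: issue SUB r2<-Add3  regs: r0:Add1,r1:18,r2:Add3,r3:Mul2,r4:2,r5:Mul1

STATUS = TAG Mul1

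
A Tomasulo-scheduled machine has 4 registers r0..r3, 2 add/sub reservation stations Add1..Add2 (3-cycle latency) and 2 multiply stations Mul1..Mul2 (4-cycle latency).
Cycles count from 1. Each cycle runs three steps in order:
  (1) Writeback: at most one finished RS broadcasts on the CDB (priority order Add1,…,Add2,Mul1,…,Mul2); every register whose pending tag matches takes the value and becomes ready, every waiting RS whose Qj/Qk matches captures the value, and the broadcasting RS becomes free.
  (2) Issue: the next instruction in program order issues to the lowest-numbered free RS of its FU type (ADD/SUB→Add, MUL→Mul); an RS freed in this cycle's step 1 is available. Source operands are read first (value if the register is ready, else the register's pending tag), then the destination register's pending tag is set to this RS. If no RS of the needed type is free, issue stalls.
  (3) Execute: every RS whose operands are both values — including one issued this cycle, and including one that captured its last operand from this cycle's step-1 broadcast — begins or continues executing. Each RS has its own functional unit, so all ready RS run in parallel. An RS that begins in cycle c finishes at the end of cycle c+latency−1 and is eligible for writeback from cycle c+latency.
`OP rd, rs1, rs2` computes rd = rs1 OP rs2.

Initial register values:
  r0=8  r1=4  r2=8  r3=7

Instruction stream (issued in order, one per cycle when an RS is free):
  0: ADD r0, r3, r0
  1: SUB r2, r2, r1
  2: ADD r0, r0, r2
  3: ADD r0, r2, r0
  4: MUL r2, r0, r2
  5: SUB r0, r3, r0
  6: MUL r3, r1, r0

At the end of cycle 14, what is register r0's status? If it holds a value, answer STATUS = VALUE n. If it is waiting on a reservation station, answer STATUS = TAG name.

STATUS = VALUE -16

c1: issue ADD r0<-Add1 | r0:Add1,r1:4,r2:8,r3:7
c2: issue SUB r2<-Add2 | r0:Add1,r1:4,r2:Add2,r3:7
c3: stall | r0:Add1,r1:4,r2:Add2,r3:7
c4: CDB Add1=15; issue ADD r0<-Add1 | r0:Add1,r1:4,r2:Add2,r3:7
c5: CDB Add2=4; issue ADD r0<-Add2 | r0:Add2,r1:4,r2:4,r3:7
c6: issue MUL r2<-Mul1 | r0:Add2,r1:4,r2:Mul1,r3:7
c7: stall | r0:Add2,r1:4,r2:Mul1,r3:7
c8: CDB Add1=19; issue SUB r0<-Add1 | r0:Add1,r1:4,r2:Mul1,r3:7
c9: issue MUL r3<-Mul2 | r0:Add1,r1:4,r2:Mul1,r3:Mul2
c10: - | r0:Add1,r1:4,r2:Mul1,r3:Mul2
c11: CDB Add2=23 | r0:Add1,r1:4,r2:Mul1,r3:Mul2
c12: - | r0:Add1,r1:4,r2:Mul1,r3:Mul2
c13: - | r0:Add1,r1:4,r2:Mul1,r3:Mul2
c14: CDB Add1=-16 | r0:-16,r1:4,r2:Mul1,r3:Mul2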